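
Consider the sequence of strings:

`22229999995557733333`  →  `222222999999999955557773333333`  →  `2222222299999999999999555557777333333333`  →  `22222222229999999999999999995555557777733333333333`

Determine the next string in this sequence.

222222222222999999999999999999999955555557777773333333333333

The n-th term is 2n 2's then 4n-2 9's then n+1 5's then n 7's then 2n+1 3's, where the shown terms are n = 2, 3, 4, 5.
At n = 6 the blocks have lengths 12, 22, 7, 6, 13.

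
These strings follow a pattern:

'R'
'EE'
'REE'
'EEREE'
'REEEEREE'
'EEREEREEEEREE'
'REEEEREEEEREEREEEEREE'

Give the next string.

EEREEREEEEREEREEEEREEEEREEREEEEREE

This is a Fibonacci-style word recurrence s(k) = s(k−2)·s(k−1): e.g. R·EE = REE.
So term 8 is EEREEREEEEREE·REEEEREEEEREEREEEEREE.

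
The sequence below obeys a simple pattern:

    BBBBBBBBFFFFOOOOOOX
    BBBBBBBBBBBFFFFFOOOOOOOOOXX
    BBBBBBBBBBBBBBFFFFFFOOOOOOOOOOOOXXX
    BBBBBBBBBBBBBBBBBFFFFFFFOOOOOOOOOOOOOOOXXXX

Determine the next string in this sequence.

Each string has the form B^{3n+2} F^{n+2} O^{3n} X^{n-1}, where the shown terms are n = 2, 3, 4, 5.
At n = 6 the blocks have lengths 20, 8, 18, 5.

BBBBBBBBBBBBBBBBBBBBFFFFFFFFOOOOOOOOOOOOOOOOOOXXXXX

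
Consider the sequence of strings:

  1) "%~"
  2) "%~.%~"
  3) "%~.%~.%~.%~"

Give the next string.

Every step duplicates the string with '.' between the halves.
So the next term is two copies of %~.%~.%~.%~ with '.' between the halves.

%~.%~.%~.%~.%~.%~.%~.%~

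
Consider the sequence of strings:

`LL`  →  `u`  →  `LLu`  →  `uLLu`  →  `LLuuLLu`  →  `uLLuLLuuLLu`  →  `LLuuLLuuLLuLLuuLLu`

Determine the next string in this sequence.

From term 3 onward, concatenate the second-to-last term with the last: LL·u = LLu, u·LLu = uLLu, …
Continuing: uLLuLLuuLLu · LLuuLLuuLLuLLuuLLu gives term 8.

uLLuLLuuLLuLLuuLLuuLLuLLuuLLu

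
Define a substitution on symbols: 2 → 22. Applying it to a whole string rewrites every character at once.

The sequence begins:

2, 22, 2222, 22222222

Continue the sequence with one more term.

2222222222222222

Expanding 22222222: 2→22, 2→22, 2→22, 2→22, 2→22, 2→22, 2→22, 2→22. Concatenated: 22 22 22 22 22 22 22 22.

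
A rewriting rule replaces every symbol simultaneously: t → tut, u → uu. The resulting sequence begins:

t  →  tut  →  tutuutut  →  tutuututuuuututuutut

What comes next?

Rewriting the 20 symbols of tutuututuuuututuutut one by one yields tut uu tut uu uu tut uu tut uu uu uu uu tut uu tut uu uu tut uu tut; concatenated:

tutuututuuuututuututuuuuuuuututuututuuuututuutut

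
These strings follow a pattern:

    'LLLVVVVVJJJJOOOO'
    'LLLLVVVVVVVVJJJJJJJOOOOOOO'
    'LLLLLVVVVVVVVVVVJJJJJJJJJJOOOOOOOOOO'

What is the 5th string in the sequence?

LLLLLLLVVVVVVVVVVVVVVVVVJJJJJJJJJJJJJJJJOOOOOOOOOOOOOOOO

Reading off run lengths: L runs 3, 4, 5; V runs 5, 8, 11; J runs 4, 7, 10; O runs 4, 7, 10 — each is linear in n (n = 1, 2, …).
For term 5, n = 5, so the run lengths are 7, 17, 16, 16.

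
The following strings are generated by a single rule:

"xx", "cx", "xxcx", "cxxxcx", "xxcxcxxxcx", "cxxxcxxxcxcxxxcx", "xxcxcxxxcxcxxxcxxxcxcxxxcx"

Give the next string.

cxxxcxxxcxcxxxcxxxcxcxxxcxcxxxcxxxcxcxxxcx

This is a Fibonacci-style word recurrence s(k) = s(k−2)·s(k−1): e.g. xx·cx = xxcx.
Continuing: cxxxcxxxcxcxxxcx · xxcxcxxxcxcxxxcxxxcxcxxxcx gives term 8.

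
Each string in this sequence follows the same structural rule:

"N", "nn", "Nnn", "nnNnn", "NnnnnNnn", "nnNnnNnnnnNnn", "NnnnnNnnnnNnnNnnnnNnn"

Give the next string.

From term 3 onward, concatenate the second-to-last term with the last: N·nn = Nnn, nn·Nnn = nnNnn, …
The next term joins nnNnnNnnnnNnn and NnnnnNnnnnNnnNnnnnNnn.

nnNnnNnnnnNnnNnnnnNnnnnNnnNnnnnNnn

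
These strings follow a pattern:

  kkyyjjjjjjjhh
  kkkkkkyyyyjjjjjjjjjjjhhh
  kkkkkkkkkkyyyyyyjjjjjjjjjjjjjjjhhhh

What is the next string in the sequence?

Term n consists of 4n-2 k's, followed by 2n y's, followed by 4n+3 j's, followed by n+1 h's (n = 1, 2, …).
Setting n = 4 gives 14, 8, 19, 5 characters in each block.

kkkkkkkkkkkkkkyyyyyyyyjjjjjjjjjjjjjjjjjjjhhhhh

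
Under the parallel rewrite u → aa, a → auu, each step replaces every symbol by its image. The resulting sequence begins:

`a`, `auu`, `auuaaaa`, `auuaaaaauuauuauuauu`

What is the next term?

auuaaaaauuauuauuauuauuaaaaauuaaaaauuaaaaauuaaaa

Applying the rule to each of the 19 symbols of auuaaaaauuauuauuauu gives the pieces auu aa aa auu auu auu auu auu aa aa auu aa aa auu aa aa auu aa aa, which concatenate to the answer.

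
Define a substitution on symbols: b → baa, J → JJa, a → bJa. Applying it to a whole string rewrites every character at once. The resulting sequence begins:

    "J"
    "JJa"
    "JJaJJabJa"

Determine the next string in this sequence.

JJaJJabJaJJaJJabJabaaJJabJa

Expanding JJaJJabJa: J→JJa, J→JJa, a→bJa, J→JJa, J→JJa, a→bJa, b→baa, J→JJa, a→bJa. Concatenated: JJa JJa bJa JJa JJa bJa baa JJa bJa.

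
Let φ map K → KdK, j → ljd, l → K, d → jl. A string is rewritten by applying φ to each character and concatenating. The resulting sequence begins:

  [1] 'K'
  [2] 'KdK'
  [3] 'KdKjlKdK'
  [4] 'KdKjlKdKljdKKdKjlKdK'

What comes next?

Applying the rule to each of the 20 symbols of KdKjlKdKljdKKdKjlKdK gives the pieces KdK jl KdK ljd K KdK jl KdK K ljd jl KdK KdK jl KdK ljd K KdK jl KdK, which concatenate to the answer.

KdKjlKdKljdKKdKjlKdKKljdjlKdKKdKjlKdKljdKKdKjlKdK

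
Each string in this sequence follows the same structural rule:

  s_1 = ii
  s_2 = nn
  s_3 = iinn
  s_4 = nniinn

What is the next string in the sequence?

iinnnniinn

Each term (from the third on) is the two preceding terms concatenated in order: term 3 = ii·nn = iinn.
So term 5 is iinn·nniinn.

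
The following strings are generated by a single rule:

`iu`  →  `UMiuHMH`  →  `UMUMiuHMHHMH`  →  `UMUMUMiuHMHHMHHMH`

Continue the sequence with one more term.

s(k+1) = UM·s(k)·HMH, so each term gains UM as a prefix and HMH as a suffix.
So the next term is UM·UMUMUMiuHMHHMHHMH·HMH.

UMUMUMUMiuHMHHMHHMHHMH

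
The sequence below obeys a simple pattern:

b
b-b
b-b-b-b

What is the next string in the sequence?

Every step duplicates the string with '-' between the halves.
Doubling b-b-b-b with '-' between the halves:

b-b-b-b-b-b-b-b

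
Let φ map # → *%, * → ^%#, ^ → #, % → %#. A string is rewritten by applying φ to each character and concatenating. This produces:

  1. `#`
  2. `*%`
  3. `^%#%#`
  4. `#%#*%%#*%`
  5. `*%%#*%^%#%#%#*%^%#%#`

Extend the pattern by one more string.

Rewriting the 20 symbols of *%%#*%^%#%#%#*%^%#%# one by one yields ^%# %# %# *% ^%# %# # %# *% %# *% %# *% ^%# %# # %# *% %# *%; concatenated:

^%#%#%#*%^%#%##%#*%%#*%%#*%^%#%##%#*%%#*%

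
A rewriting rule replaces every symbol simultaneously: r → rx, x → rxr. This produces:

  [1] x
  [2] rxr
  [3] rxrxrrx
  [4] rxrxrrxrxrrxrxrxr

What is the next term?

Replace each of the 17 characters of rxrxrrxrxrrxrxrxr in place — rx rxr rx rxr rx rx rxr rx rxr rx rx rxr rx rxr rx rxr rx — and concatenate.

rxrxrrxrxrrxrxrxrrxrxrrxrxrxrrxrxrrxrxrrx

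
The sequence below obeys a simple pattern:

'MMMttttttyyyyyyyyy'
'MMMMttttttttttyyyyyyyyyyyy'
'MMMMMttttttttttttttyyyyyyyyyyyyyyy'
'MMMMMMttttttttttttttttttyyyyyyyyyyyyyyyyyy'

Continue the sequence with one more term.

Reading off run lengths: M runs 3, 4, 5, 6; t runs 6, 10, 14, 18; y runs 9, 12, 15, 18 — each is linear in n, where the shown terms are n = 2, 3, 4, 5.
Setting n = 6 gives 7, 22, 21 characters in each block.

MMMMMMMttttttttttttttttttttttyyyyyyyyyyyyyyyyyyyyy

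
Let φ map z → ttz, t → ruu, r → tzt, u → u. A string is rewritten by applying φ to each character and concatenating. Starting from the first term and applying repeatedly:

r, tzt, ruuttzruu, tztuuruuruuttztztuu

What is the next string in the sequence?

ruuttzruuuutztuutztuuruuruuttzruuttzruuuu

Applying the rule to each of the 19 symbols of tztuuruuruuttztztuu gives the pieces ruu ttz ruu u u tzt u u tzt u u ruu ruu ttz ruu ttz ruu u u, which concatenate to the answer.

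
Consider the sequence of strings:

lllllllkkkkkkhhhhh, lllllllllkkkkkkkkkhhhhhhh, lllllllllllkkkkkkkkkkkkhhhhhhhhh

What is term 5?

lllllllllllllllkkkkkkkkkkkkkkkkkkhhhhhhhhhhhhh

The n-th term is 2n+3 l's then 3n k's then 2n+1 h's, where the shown terms are n = 2, 3, 4.
For term 5, n = 6, so the run lengths are 15, 18, 13.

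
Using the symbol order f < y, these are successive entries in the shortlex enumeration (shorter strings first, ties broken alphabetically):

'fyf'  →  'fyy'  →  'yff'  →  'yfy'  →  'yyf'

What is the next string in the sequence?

yyy

Treat yyf as a base-2 numeral over the given alphabet and add one, carrying through any trailing y's.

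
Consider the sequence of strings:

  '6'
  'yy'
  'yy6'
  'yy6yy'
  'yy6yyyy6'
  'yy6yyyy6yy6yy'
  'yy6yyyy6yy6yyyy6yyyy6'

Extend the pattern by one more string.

yy6yyyy6yy6yyyy6yyyy6yy6yyyy6yy6yy

From term 3 onward, concatenate the last term with the second-to-last: yy·6 = yy6, yy6·yy = yy6yy, …
Continuing: yy6yyyy6yy6yyyy6yyyy6 · yy6yyyy6yy6yy gives term 8.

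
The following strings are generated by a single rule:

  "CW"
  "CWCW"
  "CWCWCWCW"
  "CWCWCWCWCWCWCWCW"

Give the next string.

s(k+1) = s(k)·s(k) — each term doubles the last.
One more doubling of CWCWCWCWCWCWCWCW gives the answer.

CWCWCWCWCWCWCWCWCWCWCWCWCWCWCWCW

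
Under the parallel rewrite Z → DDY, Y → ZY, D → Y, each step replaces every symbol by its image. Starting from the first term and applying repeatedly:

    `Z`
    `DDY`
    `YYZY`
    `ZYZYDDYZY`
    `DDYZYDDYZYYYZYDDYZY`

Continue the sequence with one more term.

YYZYDDYZYYYZYDDYZYZYZYDDYZYYYZYDDYZY

Applying the rule to each of the 19 symbols of DDYZYDDYZYYYZYDDYZY gives the pieces Y Y ZY DDY ZY Y Y ZY DDY ZY ZY ZY DDY ZY Y Y ZY DDY ZY, which concatenate to the answer.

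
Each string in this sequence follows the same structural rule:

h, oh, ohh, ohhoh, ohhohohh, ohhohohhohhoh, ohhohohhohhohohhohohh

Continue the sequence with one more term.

ohhohohhohhohohhohohhohhohohhohhoh

Each term (from the third on) is the previous term followed by the one before it: term 3 = oh·h = ohh.
Continuing: ohhohohhohhohohhohohh · ohhohohhohhoh gives term 8.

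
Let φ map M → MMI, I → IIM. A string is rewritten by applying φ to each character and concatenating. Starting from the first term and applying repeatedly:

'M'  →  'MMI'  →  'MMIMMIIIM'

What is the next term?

MMIMMIIIMMMIMMIIIMIIMIIMMMI

Rewriting each symbol of MMIMMIIIM: M→MMI, M→MMI, I→IIM, M→MMI, M→MMI, I→IIM, I→IIM, I→IIM, M→MMI, which concatenates to MMI MMI IIM MMI MMI IIM IIM IIM MMI.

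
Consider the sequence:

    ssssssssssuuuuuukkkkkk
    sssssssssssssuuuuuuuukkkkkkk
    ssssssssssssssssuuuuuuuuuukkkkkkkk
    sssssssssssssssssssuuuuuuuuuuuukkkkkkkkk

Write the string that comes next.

ssssssssssssssssssssssuuuuuuuuuuuuuukkkkkkkkkk

The n-th term is 3n+1 s's then 2n u's then n+3 k's, where the shown terms are n = 3, 4, 5, 6.
At n = 7 the blocks have lengths 22, 14, 10.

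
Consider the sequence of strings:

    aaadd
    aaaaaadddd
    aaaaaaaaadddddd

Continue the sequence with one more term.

aaaaaaaaaaaadddddddd

Each string has the form a^{3n} d^{2n} (n = 1, 2, …).
Setting n = 4 gives 12, 8 characters in each block.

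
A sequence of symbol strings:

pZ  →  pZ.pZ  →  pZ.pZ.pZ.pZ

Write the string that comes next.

Each string is two copies of the previous one joined by '.'.
So the next term is two copies of pZ.pZ.pZ.pZ with '.' between the halves.

pZ.pZ.pZ.pZ.pZ.pZ.pZ.pZ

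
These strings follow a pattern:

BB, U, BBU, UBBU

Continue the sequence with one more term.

BBUUBBU

This is a Fibonacci-style word recurrence s(k) = s(k−2)·s(k−1): e.g. BB·U = BBU.
So term 5 is BBU·UBBU.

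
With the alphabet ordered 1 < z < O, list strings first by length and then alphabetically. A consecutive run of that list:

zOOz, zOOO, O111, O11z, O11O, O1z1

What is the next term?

The successor of O1z1 increments the rightmost position that isn't already O and resets every position after it to 1.

O1zz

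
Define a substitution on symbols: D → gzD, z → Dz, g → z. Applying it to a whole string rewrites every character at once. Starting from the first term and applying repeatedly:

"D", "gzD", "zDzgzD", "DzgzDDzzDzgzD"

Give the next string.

gzDDzzDzgzDgzDDzDzgzDDzzDzgzD

φ(DzgzDDzzDzgzD) expands symbol-by-symbol to gzD Dz z Dz gzD gzD Dz Dz gzD Dz z Dz gzD; joining the 13 pieces gives the next term.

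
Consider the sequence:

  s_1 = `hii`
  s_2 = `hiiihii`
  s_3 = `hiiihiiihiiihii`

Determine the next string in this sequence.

s(k+1) = s(k)·i·s(k) — each term doubles the last with 'i' between the halves.
So the next term is two copies of hiiihiiihiiihii with 'i' between the halves.

hiiihiiihiiihiiihiiihiiihiiihii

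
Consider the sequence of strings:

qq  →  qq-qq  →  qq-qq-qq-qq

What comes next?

qq-qq-qq-qq-qq-qq-qq-qq

s(k+1) = s(k)·-·s(k) — each term doubles the last with '-' between the halves.
One more doubling of qq-qq-qq-qq gives the answer.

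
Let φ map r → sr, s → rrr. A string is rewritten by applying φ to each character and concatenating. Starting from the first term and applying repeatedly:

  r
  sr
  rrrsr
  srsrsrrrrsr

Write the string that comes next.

Expanding srsrsrrrrsr: s→rrr, r→sr, s→rrr, r→sr, s→rrr, r→sr, r→sr, r→sr, r→sr, s→rrr, r→sr. Concatenated: rrr sr rrr sr rrr sr sr sr sr rrr sr.

rrrsrrrrsrrrrsrsrsrsrrrrsr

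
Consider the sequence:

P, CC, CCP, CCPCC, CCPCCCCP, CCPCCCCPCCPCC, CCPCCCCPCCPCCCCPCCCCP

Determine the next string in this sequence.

This is a Fibonacci-style word recurrence s(k) = s(k−1)·s(k−2): e.g. CC·P = CCP.
Continuing: CCPCCCCPCCPCCCCPCCCCP · CCPCCCCPCCPCC gives term 8.

CCPCCCCPCCPCCCCPCCCCPCCPCCCCPCCPCC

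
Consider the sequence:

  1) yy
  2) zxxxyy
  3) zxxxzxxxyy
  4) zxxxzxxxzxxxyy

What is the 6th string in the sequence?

zxxxzxxxzxxxzxxxzxxxyy

Each term is the previous one with zxxx prepended.
From zxxxzxxxzxxxyy, 2 further steps: zxxxzxxxzxxxyy → zxxxzxxxzxxxzxxxyy → (answer).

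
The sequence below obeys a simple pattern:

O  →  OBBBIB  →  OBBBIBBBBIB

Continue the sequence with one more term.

Each term is the previous one with BBBIB appended.
One more step from OBBBIBBBBIB gives the answer.

OBBBIBBBBIBBBBIB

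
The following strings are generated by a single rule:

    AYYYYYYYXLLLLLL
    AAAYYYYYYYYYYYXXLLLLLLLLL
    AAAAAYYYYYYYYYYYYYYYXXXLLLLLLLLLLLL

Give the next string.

AAAAAAAYYYYYYYYYYYYYYYYYYYXXXXLLLLLLLLLLLLLLL

The n-th term is 2n-1 A's then 4n+3 Y's then n X's then 3n+3 L's (n = 1, 2, …).
For the next term, n = 4, so the run lengths are 7, 19, 4, 15.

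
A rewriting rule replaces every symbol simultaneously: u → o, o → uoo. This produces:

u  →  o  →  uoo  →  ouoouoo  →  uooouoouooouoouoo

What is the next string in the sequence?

ouoouoouooouoouooouoouoouooouoouooouoouoo

Replace each of the 17 characters of uooouoouooouoouoo in place — o uoo uoo uoo o uoo uoo o uoo uoo uoo o uoo uoo o uoo uoo — and concatenate.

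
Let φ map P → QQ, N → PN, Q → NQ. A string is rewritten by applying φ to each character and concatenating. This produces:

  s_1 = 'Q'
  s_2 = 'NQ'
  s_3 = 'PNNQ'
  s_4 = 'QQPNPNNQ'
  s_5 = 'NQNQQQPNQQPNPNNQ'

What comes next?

Replace each of the 16 characters of NQNQQQPNQQPNPNNQ in place — PN NQ PN NQ NQ NQ QQ PN NQ NQ QQ PN QQ PN PN NQ — and concatenate.

PNNQPNNQNQNQQQPNNQNQQQPNQQPNPNNQ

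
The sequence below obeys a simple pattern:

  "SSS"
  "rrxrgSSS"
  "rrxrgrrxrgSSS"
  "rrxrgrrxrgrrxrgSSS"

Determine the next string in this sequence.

rrxrgrrxrgrrxrgrrxrgSSS

The strings grow by a fixed prefix rrxrg each time.
So the next term is rrxrg·rrxrgrrxrgrrxrgSSS.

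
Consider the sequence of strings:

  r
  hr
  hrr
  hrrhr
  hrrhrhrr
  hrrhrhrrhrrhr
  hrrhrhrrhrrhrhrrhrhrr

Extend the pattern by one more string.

Each term (from the third on) is the previous term followed by the one before it: term 3 = hr·r = hrr.
Continuing: hrrhrhrrhrrhrhrrhrhrr · hrrhrhrrhrrhr gives term 8.

hrrhrhrrhrrhrhrrhrhrrhrrhrhrrhrrhr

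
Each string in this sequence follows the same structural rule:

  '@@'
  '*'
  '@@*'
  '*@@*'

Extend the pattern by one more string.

@@**@@*

This is a Fibonacci-style word recurrence s(k) = s(k−2)·s(k−1): e.g. @@·* = @@*.
The next term joins @@* and *@@*.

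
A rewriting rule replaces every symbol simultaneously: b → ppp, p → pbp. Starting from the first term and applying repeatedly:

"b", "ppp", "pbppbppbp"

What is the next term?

pbpppppbppbpppppbppbpppppbp

Expanding pbppbppbp: p→pbp, b→ppp, p→pbp, p→pbp, b→ppp, p→pbp, p→pbp, b→ppp, p→pbp. Concatenated: pbp ppp pbp pbp ppp pbp pbp ppp pbp.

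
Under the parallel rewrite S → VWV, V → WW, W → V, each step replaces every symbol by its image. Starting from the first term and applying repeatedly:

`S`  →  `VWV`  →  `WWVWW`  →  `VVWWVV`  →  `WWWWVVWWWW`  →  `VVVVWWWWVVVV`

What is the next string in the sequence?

WWWWWWWWVVVVWWWWWWWW

Expanding VVVVWWWWVVVV: V→WW, V→WW, V→WW, V→WW, W→V, W→V, W→V, W→V, V→WW, V→WW, V→WW, V→WW. Concatenated: WW WW WW WW V V V V WW WW WW WW.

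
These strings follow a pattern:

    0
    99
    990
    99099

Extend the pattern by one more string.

99099990

From term 3 onward, concatenate the last term with the second-to-last: 99·0 = 990, 990·99 = 99099, …
The next term joins 99099 and 990.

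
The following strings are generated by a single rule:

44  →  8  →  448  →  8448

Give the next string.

Each term (from the third on) is the two preceding terms concatenated in order: term 3 = 44·8 = 448.
So term 5 is 448·8448.

4488448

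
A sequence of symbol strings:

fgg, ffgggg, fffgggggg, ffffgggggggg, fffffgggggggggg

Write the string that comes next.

ffffffgggggggggggg

The n-th term is n f's then 2n g's (n = 1, 2, …).
Setting n = 6 gives 6, 12 characters in each block.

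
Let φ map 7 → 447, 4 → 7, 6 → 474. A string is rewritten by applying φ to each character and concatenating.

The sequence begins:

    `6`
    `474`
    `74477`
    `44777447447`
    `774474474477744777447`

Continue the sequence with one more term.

4474477744777447774474474477744744744777447

Replace each of the 21 characters of 774474474477744777447 in place — 447 447 7 7 447 7 7 447 7 7 447 447 447 7 7 447 447 447 7 7 447 — and concatenate.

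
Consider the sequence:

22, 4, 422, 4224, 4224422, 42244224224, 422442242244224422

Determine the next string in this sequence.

This is a Fibonacci-style word recurrence s(k) = s(k−1)·s(k−2): e.g. 4·22 = 422.
So term 8 is 422442242244224422·42244224224.

42244224224422442242244224224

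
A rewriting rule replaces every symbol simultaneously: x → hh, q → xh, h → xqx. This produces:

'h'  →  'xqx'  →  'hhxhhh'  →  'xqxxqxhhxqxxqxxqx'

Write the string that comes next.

Replace each of the 17 characters of xqxxqxhhxqxxqxxqx in place — hh xh hh hh xh hh xqx xqx hh xh hh hh xh hh hh xh hh — and concatenate.

hhxhhhhhxhhhxqxxqxhhxhhhhhxhhhhhxhhh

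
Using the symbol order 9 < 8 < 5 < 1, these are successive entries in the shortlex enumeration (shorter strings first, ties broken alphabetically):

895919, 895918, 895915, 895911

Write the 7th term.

Stepping forward 3 times from 895911: 895911 → 895899 → 895898, then the target.

895895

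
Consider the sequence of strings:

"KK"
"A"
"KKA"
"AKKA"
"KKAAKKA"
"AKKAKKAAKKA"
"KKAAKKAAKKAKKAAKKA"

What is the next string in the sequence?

From term 3 onward, concatenate the second-to-last term with the last: KK·A = KKA, A·KKA = AKKA, …
The next term joins AKKAKKAAKKA and KKAAKKAAKKAKKAAKKA.

AKKAKKAAKKAKKAAKKAAKKAKKAAKKA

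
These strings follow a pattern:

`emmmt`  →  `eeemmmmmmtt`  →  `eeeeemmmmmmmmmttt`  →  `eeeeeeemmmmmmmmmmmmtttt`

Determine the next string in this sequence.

The n-th term is 2n-1 e's then 3n m's then n t's (n = 1, 2, …).
At n = 5 the blocks have lengths 9, 15, 5.

eeeeeeeeemmmmmmmmmmmmmmmttttt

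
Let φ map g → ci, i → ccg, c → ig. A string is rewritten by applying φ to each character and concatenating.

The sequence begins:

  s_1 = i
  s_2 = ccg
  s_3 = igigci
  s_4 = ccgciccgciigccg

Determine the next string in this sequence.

igigciigccgigigciigccgccgciigigci

φ(ccgciccgciigccg) expands symbol-by-symbol to ig ig ci ig ccg ig ig ci ig ccg ccg ci ig ig ci; joining the 15 pieces gives the next term.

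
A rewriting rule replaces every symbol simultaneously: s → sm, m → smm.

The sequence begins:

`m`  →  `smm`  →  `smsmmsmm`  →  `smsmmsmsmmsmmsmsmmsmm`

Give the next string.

Rewriting the 21 symbols of smsmmsmsmmsmmsmsmmsmm one by one yields sm smm sm smm smm sm smm sm smm smm sm smm smm sm smm sm smm smm sm smm smm; concatenated:

smsmmsmsmmsmmsmsmmsmsmmsmmsmsmmsmmsmsmmsmsmmsmmsmsmmsmm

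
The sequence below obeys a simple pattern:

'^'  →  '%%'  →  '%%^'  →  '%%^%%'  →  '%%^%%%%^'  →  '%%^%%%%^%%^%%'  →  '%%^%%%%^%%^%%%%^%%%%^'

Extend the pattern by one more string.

This is a Fibonacci-style word recurrence s(k) = s(k−1)·s(k−2): e.g. %%·^ = %%^.
So term 8 is %%^%%%%^%%^%%%%^%%%%^·%%^%%%%^%%^%%.

%%^%%%%^%%^%%%%^%%%%^%%^%%%%^%%^%%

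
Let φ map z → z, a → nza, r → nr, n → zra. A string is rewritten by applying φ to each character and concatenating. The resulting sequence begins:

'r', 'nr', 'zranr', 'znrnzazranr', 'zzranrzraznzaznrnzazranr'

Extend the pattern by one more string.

zznrnzazranrznrnzazzraznzazzranrzraznzaznrnzazranr

Applying the rule to each of the 24 symbols of zzranrzraznzaznrnzazranr gives the pieces z z nr nza zra nr z nr nza z zra z nza z zra nr zra z nza z nr nza zra nr, which concatenate to the answer.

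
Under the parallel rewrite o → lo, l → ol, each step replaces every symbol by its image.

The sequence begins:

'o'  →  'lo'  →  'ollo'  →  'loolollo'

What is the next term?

Apply φ to loolollo symbol by symbol: l→ol, o→lo, o→lo, l→ol, o→lo, l→ol, l→ol, o→lo; joined: ol lo lo ol lo ol ol lo.

olloloolloolollo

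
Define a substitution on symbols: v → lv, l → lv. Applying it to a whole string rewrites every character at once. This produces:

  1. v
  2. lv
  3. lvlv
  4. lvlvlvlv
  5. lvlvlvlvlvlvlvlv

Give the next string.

Rewriting the 16 symbols of lvlvlvlvlvlvlvlv one by one yields lv lv lv lv lv lv lv lv lv lv lv lv lv lv lv lv; concatenated:

lvlvlvlvlvlvlvlvlvlvlvlvlvlvlvlv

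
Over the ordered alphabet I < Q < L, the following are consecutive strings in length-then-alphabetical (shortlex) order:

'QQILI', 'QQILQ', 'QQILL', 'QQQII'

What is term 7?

QQQQI

Stepping forward 3 times from QQQII: QQQII → QQQIQ → QQQIL, then the target.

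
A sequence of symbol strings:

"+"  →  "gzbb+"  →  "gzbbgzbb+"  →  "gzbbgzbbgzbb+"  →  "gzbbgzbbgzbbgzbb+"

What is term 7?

The strings grow by a fixed prefix gzbb each time.
From gzbbgzbbgzbbgzbb+, 2 further steps: gzbbgzbbgzbbgzbb+ → gzbbgzbbgzbbgzbbgzbb+ → (answer).

gzbbgzbbgzbbgzbbgzbbgzbb+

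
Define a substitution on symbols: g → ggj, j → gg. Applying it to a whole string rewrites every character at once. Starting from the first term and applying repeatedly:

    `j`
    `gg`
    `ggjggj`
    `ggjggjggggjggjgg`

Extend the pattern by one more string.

Applying the rule to each of the 16 symbols of ggjggjggggjggjgg gives the pieces ggj ggj gg ggj ggj gg ggj ggj ggj ggj gg ggj ggj gg ggj ggj, which concatenate to the answer.

ggjggjggggjggjggggjggjggjggjggggjggjggggjggj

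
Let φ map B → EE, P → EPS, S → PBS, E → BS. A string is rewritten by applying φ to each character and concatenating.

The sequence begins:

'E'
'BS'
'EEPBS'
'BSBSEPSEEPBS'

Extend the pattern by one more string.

EEPBSEEPBSBSEPSPBSBSBSEPSEEPBS

Rewriting each symbol of BSBSEPSEEPBS: B→EE, S→PBS, B→EE, S→PBS, E→BS, P→EPS, S→PBS, E→BS, E→BS, P→EPS, B→EE, S→PBS, which concatenates to EE PBS EE PBS BS EPS PBS BS BS EPS EE PBS.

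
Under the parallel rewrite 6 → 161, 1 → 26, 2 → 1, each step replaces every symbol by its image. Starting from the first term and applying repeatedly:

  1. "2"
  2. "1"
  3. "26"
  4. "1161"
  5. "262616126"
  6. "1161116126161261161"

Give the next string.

262616126262616126116126161261161262616126

φ(1161116126161261161) expands symbol-by-symbol to 26 26 161 26 26 26 161 26 1 161 26 161 26 1 161 26 26 161 26; joining the 19 pieces gives the next term.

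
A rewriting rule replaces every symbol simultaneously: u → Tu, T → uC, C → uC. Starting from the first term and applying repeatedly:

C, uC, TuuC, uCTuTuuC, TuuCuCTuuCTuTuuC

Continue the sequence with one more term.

Applying the rule to each of the 16 symbols of TuuCuCTuuCTuTuuC gives the pieces uC Tu Tu uC Tu uC uC Tu Tu uC uC Tu uC Tu Tu uC, which concatenate to the answer.

uCTuTuuCTuuCuCTuTuuCuCTuuCTuTuuC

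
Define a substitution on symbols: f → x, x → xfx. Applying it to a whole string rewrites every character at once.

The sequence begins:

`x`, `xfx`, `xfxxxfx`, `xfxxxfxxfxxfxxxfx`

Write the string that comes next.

φ(xfxxxfxxfxxfxxxfx) expands symbol-by-symbol to xfx x xfx xfx xfx x xfx xfx x xfx xfx x xfx xfx xfx x xfx; joining the 17 pieces gives the next term.

xfxxxfxxfxxfxxxfxxfxxxfxxfxxxfxxfxxfxxxfx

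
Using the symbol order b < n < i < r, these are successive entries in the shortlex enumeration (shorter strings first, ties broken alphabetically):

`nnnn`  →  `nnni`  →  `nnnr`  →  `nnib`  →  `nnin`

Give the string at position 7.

nnir

Advancing 2 positions from nnin through nnin → nnii reaches term 7.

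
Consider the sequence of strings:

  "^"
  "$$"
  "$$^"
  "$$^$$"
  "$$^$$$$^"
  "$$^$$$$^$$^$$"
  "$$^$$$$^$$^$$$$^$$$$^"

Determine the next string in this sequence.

From term 3 onward, concatenate the last term with the second-to-last: $$·^ = $$^, $$^·$$ = $$^$$, …
Continuing: $$^$$$$^$$^$$$$^$$$$^ · $$^$$$$^$$^$$ gives term 8.

$$^$$$$^$$^$$$$^$$$$^$$^$$$$^$$^$$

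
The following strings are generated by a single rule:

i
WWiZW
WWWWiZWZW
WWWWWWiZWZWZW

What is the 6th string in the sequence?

Every step adds WW to the front and ZW to the end of the previous string.
From WWWWWWiZWZWZW, 2 further steps: WWWWWWiZWZWZW → WWWWWWWWiZWZWZWZW → (answer).

WWWWWWWWWWiZWZWZWZWZW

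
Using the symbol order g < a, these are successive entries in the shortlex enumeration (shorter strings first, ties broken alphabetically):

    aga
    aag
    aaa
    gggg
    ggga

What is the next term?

ggag

Find the rightmost character of ggga below a, bump it to the next letter, and reset everything to its right to g.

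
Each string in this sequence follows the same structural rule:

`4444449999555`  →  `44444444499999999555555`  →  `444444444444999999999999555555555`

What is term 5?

The n-th term is 3n+3 4's then 4n 9's then 3n 5's (n = 1, 2, …).
Setting n = 5 gives 18, 20, 15 characters in each block.

44444444444444444499999999999999999999555555555555555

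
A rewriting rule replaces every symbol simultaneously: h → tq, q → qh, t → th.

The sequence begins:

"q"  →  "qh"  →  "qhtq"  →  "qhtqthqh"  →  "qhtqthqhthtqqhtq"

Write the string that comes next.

qhtqthqhthtqqhtqthtqthqhqhtqthqh

Replace each of the 16 characters of qhtqthqhthtqqhtq in place — qh tq th qh th tq qh tq th tq th qh qh tq th qh — and concatenate.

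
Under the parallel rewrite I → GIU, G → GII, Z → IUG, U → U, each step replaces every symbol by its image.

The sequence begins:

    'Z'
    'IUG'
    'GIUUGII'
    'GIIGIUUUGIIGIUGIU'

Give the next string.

φ(GIIGIUUUGIIGIUGIU) expands symbol-by-symbol to GII GIU GIU GII GIU U U U GII GIU GIU GII GIU U GII GIU U; joining the 17 pieces gives the next term.

GIIGIUGIUGIIGIUUUUGIIGIUGIUGIIGIUUGIIGIUU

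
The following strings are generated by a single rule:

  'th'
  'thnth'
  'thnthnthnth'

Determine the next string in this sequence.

s(k+1) = s(k)·n·s(k) — each term doubles the last with 'n' between the halves.
Doubling thnthnthnth with 'n' between the halves:

thnthnthnthnthnthnthnth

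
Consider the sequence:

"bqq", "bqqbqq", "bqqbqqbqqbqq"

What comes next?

Every step duplicates the string.
One more doubling of bqqbqqbqqbqq gives the answer.

bqqbqqbqqbqqbqqbqqbqqbqq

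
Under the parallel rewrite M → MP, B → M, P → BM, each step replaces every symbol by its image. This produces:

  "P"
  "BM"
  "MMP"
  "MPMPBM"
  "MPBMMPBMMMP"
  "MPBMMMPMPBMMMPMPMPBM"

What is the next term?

Rewriting the 20 symbols of MPBMMMPMPBMMMPMPMPBM one by one yields MP BM M MP MP MP BM MP BM M MP MP MP BM MP BM MP BM M MP; concatenated:

MPBMMMPMPMPBMMPBMMMPMPMPBMMPBMMPBMMMP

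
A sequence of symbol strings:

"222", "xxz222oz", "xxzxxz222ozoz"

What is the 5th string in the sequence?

Each term wraps the previous one in xxz on the left and oz on the right.
From xxzxxz222ozoz, 2 further steps: xxzxxz222ozoz → xxzxxzxxz222ozozoz → (answer).

xxzxxzxxzxxz222ozozozoz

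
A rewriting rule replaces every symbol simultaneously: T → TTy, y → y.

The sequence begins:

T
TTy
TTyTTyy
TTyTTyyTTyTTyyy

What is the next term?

TTyTTyyTTyTTyyyTTyTTyyTTyTTyyyy

Replace each of the 15 characters of TTyTTyyTTyTTyyy in place — TTy TTy y TTy TTy y y TTy TTy y TTy TTy y y y — and concatenate.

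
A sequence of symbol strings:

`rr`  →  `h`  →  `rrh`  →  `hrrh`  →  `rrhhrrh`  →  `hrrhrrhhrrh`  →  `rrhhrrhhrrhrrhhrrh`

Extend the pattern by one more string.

This is a Fibonacci-style word recurrence s(k) = s(k−2)·s(k−1): e.g. rr·h = rrh.
So term 8 is hrrhrrhhrrh·rrhhrrhhrrhrrhhrrh.

hrrhrrhhrrhrrhhrrhhrrhrrhhrrh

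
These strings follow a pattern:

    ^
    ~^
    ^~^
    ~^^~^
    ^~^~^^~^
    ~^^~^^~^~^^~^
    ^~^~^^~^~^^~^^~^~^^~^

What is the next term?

This is a Fibonacci-style word recurrence s(k) = s(k−2)·s(k−1): e.g. ^·~^ = ^~^.
So term 8 is ~^^~^^~^~^^~^·^~^~^^~^~^^~^^~^~^^~^.

~^^~^^~^~^^~^^~^~^^~^~^^~^^~^~^^~^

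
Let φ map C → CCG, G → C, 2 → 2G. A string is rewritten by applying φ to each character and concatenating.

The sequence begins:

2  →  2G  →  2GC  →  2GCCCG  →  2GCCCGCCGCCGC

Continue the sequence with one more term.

2GCCCGCCGCCGCCCGCCGCCCGCCGCCCG

Applying the rule to each of the 13 symbols of 2GCCCGCCGCCGC gives the pieces 2G C CCG CCG CCG C CCG CCG C CCG CCG C CCG, which concatenate to the answer.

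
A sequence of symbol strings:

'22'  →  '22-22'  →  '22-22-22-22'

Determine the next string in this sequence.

Each string is two copies of the previous one joined by '-'.
So the next term is two copies of 22-22-22-22 with '-' between the halves.

22-22-22-22-22-22-22-22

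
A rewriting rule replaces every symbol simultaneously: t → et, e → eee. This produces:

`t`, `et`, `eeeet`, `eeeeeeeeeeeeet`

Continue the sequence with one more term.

φ(eeeeeeeeeeeeet) expands symbol-by-symbol to eee eee eee eee eee eee eee eee eee eee eee eee eee et; joining the 14 pieces gives the next term.

eeeeeeeeeeeeeeeeeeeeeeeeeeeeeeeeeeeeeeeet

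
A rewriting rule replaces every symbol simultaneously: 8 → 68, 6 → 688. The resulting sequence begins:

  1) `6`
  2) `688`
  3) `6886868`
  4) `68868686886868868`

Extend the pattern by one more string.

68868686886868868688686868868688686868868

Replace each of the 17 characters of 68868686886868868 in place — 688 68 68 688 68 688 68 688 68 68 688 68 688 68 68 688 68 — and concatenate.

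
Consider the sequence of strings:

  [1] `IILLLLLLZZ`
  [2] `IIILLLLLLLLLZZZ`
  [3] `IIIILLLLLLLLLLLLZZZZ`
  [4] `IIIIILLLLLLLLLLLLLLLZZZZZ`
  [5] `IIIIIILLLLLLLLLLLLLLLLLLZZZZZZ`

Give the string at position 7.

IIIIIIIILLLLLLLLLLLLLLLLLLLLLLLLZZZZZZZZ

Reading off run lengths: I runs 2, 3, 4, 5, 6; L runs 6, 9, 12, 15, 18; Z runs 2, 3, 4, 5, 6 — each is linear in n, where the shown terms are n = 2, 3, 4, 5, 6.
Setting n = 8 gives 8, 24, 8 characters in each block.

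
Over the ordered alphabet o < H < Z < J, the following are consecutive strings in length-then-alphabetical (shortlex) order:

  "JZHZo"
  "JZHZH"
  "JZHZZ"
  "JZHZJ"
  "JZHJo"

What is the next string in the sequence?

JZHJH

Find the rightmost character of JZHJo below J, bump it to the next letter, and reset everything to its right to o.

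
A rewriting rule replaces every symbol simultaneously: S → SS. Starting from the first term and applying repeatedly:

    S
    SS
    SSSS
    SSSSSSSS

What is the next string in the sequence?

Expanding SSSSSSSS: S→SS, S→SS, S→SS, S→SS, S→SS, S→SS, S→SS, S→SS. Concatenated: SS SS SS SS SS SS SS SS.

SSSSSSSSSSSSSSSS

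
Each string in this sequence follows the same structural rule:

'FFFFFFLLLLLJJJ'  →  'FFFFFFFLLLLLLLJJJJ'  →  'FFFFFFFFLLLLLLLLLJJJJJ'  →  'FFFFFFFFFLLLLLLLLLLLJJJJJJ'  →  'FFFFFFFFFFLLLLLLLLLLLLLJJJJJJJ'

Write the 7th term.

FFFFFFFFFFFFLLLLLLLLLLLLLLLLLJJJJJJJJJ

Reading off run lengths: F runs 6, 7, 8, 9, 10; L runs 5, 7, 9, 11, 13; J runs 3, 4, 5, 6, 7 — each is linear in n, where the shown terms are n = 3, 4, 5, 6, 7.
For term 7, n = 9, so the run lengths are 12, 17, 9.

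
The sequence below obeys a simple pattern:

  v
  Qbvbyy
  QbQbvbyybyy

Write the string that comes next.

QbQbQbvbyybyybyy

Each term wraps the previous one in Qb on the left and byy on the right.
One more step from QbQbvbyybyy gives the answer.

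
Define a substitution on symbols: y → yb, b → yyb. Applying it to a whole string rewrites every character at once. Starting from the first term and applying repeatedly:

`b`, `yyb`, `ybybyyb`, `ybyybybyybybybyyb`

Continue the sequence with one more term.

φ(ybyybybyybybybyyb) expands symbol-by-symbol to yb yyb yb yb yyb yb yyb yb yb yyb yb yyb yb yyb yb yb yyb; joining the 17 pieces gives the next term.

ybyybybybyybybyybybybyybybyybybyybybybyyb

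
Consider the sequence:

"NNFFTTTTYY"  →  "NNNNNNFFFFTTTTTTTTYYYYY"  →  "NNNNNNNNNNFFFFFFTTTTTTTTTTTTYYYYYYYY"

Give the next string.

The n-th term is 4n-2 N's then 2n F's then 4n T's then 3n-1 Y's (n = 1, 2, …).
For the next term, n = 4, so the run lengths are 14, 8, 16, 11.

NNNNNNNNNNNNNNFFFFFFFFTTTTTTTTTTTTTTTTYYYYYYYYYYY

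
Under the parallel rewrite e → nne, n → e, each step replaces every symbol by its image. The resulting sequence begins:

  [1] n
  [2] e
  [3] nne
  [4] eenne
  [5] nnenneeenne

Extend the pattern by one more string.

Apply φ to nnenneeenne symbol by symbol: n→e, n→e, e→nne, n→e, n→e, e→nne, e→nne, e→nne, n→e, n→e, e→nne; joined: e e nne e e nne nne nne e e nne.

eenneeennennenneeenne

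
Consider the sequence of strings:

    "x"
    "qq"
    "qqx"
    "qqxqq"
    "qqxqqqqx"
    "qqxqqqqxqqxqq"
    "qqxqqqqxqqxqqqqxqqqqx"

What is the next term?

This is a Fibonacci-style word recurrence s(k) = s(k−1)·s(k−2): e.g. qq·x = qqx.
Continuing: qqxqqqqxqqxqqqqxqqqqx · qqxqqqqxqqxqq gives term 8.

qqxqqqqxqqxqqqqxqqqqxqqxqqqqxqqxqq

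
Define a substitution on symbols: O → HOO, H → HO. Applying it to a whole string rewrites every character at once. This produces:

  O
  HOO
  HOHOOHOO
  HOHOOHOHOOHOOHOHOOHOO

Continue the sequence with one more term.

Applying the rule to each of the 21 symbols of HOHOOHOHOOHOOHOHOOHOO gives the pieces HO HOO HO HOO HOO HO HOO HO HOO HOO HO HOO HOO HO HOO HO HOO HOO HO HOO HOO, which concatenate to the answer.

HOHOOHOHOOHOOHOHOOHOHOOHOOHOHOOHOOHOHOOHOHOOHOOHOHOOHOO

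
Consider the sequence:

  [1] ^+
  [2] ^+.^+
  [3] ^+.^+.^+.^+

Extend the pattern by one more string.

^+.^+.^+.^+.^+.^+.^+.^+

Each string is two copies of the previous one joined by '.'.
One more doubling of ^+.^+.^+.^+ gives the answer.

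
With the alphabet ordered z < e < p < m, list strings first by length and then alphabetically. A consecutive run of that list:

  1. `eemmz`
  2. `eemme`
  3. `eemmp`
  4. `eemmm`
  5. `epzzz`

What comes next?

Treat epzzz as a base-4 numeral over the given alphabet and add one, carrying through any trailing m's.

epzze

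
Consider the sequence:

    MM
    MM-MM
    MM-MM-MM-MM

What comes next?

Every step duplicates the string with '-' between the halves.
Doubling MM-MM-MM-MM with '-' between the halves:

MM-MM-MM-MM-MM-MM-MM-MM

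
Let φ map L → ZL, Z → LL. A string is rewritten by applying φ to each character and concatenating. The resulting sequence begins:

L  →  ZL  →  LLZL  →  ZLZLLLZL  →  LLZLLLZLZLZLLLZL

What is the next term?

φ(LLZLLLZLZLZLLLZL) expands symbol-by-symbol to ZL ZL LL ZL ZL ZL LL ZL LL ZL LL ZL ZL ZL LL ZL; joining the 16 pieces gives the next term.

ZLZLLLZLZLZLLLZLLLZLLLZLZLZLLLZL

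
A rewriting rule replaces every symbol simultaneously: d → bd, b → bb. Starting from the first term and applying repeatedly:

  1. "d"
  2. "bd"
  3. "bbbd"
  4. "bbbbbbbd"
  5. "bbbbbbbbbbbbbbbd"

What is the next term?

bbbbbbbbbbbbbbbbbbbbbbbbbbbbbbbd

Replace each of the 16 characters of bbbbbbbbbbbbbbbd in place — bb bb bb bb bb bb bb bb bb bb bb bb bb bb bb bd — and concatenate.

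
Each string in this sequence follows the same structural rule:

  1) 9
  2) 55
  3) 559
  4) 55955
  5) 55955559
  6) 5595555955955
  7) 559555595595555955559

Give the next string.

Each term (from the third on) is the previous term followed by the one before it: term 3 = 55·9 = 559.
The next term joins 559555595595555955559 and 5595555955955.

5595555955955559555595595555955955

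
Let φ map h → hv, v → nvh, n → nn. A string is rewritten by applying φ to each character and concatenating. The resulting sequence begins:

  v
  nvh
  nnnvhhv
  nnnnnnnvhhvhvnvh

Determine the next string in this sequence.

φ(nnnnnnnvhhvhvnvh) expands symbol-by-symbol to nn nn nn nn nn nn nn nvh hv hv nvh hv nvh nn nvh hv; joining the 16 pieces gives the next term.

nnnnnnnnnnnnnnnvhhvhvnvhhvnvhnnnvhhv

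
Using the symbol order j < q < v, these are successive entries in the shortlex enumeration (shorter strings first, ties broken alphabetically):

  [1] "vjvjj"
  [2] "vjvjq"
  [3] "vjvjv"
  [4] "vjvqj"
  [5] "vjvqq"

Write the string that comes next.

Treat vjvqq as a base-3 numeral over the given alphabet and add one, carrying through any trailing v's.

vjvqv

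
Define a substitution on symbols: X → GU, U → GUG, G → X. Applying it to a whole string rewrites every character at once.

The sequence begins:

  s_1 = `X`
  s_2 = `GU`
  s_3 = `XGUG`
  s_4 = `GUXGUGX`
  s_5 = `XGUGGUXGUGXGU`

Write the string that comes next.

GUXGUGXXGUGGUXGUGXGUXGUG

φ(XGUGGUXGUGXGU) expands symbol-by-symbol to GU X GUG X X GUG GU X GUG X GU X GUG; joining the 13 pieces gives the next term.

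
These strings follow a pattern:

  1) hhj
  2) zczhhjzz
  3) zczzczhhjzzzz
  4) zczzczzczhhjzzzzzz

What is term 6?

zczzczzczzczzczhhjzzzzzzzzzz

Each term wraps the previous one in zcz on the left and zz on the right.
From zczzczzczhhjzzzzzz, 2 further steps: zczzczzczhhjzzzzzz → zczzczzczzczhhjzzzzzzzz → (answer).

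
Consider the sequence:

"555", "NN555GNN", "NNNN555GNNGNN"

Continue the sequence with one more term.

NNNNNN555GNNGNNGNN

s(k+1) = NN·s(k)·GNN, so each term gains NN as a prefix and GNN as a suffix.
So the next term is NN·NNNN555GNNGNN·GNN.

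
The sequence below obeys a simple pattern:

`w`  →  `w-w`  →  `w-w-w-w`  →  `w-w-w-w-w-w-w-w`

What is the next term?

Every step duplicates the string with '-' between the halves.
Doubling w-w-w-w-w-w-w-w with '-' between the halves:

w-w-w-w-w-w-w-w-w-w-w-w-w-w-w-w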